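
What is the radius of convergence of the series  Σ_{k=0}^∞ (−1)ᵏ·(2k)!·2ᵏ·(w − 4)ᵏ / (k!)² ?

R = 1/8

Ratio test: |a_{k+1}/a_k| = (2k+1)·(2k+2)/(k+1)² · 2 → 8 as k → ∞.
Convergence for |w − 4| · 8 < 1, i.e. |w − 4| < 1/8. So R = 1/8.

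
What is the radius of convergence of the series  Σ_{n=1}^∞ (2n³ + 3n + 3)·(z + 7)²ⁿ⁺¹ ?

R = 1

The ratio of consecutive coefficients is (2(n+1)³ + 3(n+1) + 3)/(2n³ + 3n + 3) → 1.
Writing y = (z + 7)², the series in y has radius 1, so |z + 7| < √(1) = 1 and R = 1.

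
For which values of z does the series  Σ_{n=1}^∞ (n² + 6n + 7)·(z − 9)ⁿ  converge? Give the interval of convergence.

Ratio test: |a_{n+1}/a_n| = ((n+1)² + 6(n+1) + 7)/(n² + 6n + 7) → 1 as n → ∞.
So the series converges when |z − 9| < 1 and diverges when |z − 9| > 1; R = 1.
Check z = 10: the terms have absolute value of order n², which does not tend to 0, so the series diverges by the divergence test.
When z = 8, the n-th term does not approach 0; divergence by the term test.

(8, 10)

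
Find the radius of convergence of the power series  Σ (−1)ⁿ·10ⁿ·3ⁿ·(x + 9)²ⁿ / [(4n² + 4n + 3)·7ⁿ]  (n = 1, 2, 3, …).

R = √210/30

The ratio of consecutive coefficients is [(4n² + 4n + 3)/(4(n+1)² + 4(n+1) + 3)] · 10·3/7 → 30/7.
Writing y = (x + 9)², the series in y has radius 7/30, so |x + 9| < √(7/30) and R = √210/30.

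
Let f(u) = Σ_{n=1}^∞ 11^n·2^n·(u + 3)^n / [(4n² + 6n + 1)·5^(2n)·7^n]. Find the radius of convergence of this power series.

The ratio of consecutive coefficients is [(4n² + 6n + 1)/(4(n+1)² + 6(n+1) + 1)] · 11·2/(25·7) → 22/175.
Hence the series converges for |u + 3| < 1/(22/175) = 175/22, so the radius of convergence is 175/22.

R = 175/22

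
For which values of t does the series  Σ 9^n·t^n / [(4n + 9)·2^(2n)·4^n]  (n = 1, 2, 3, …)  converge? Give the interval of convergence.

[-16/9, 16/9)

The ratio of consecutive coefficients is [(4n + 9)/(4(n+1) + 9)] · 9/(4·4) → 9/16.
Hence the series converges for |t| < 1/(9/16) = 16/9, so the radius of convergence is 16/9.
Endpoint t = 16/9: the terms behave like c/n; limit comparison with the harmonic series gives divergence.
At t = -16/9: an alternating series whose terms decrease to 0 in absolute value, so it converges by the Leibniz criterion.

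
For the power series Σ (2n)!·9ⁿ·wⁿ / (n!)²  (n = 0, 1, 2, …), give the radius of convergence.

The ratio of consecutive coefficients is (2n+1)·(2n+2)/(n+1)² · 9 → 36.
Convergence for |w| · 36 < 1, i.e. |w| < 1/36. So R = 1/36.

R = 1/36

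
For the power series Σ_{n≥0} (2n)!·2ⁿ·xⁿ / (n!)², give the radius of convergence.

R = 1/8

Apply the ratio test: |a_{n+1}| / |a_n| = (2n+1)·(2n+2)/(n+1)² · 2, which tends to 8 as n → ∞.
Convergence for |x| · 8 < 1, i.e. |x| < 1/8. So R = 1/8.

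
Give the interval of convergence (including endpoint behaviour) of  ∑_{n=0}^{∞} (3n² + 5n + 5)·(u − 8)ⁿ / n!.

(−∞, ∞)

The ratio of consecutive coefficients is (3(n+1)² + 5(n+1) + 5)/(3n² + 5n + 5) · 1/(n+1) → 0.
Since the limit is 0 < 1 for every u, the series converges on all of ℝ and R = ∞.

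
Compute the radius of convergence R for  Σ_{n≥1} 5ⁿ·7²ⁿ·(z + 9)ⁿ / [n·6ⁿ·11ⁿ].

By the ratio test, |a_{n+1}/a_n| = [n/(n+1)] · 5·49/(6·11) → 245/66.
Thus R = 1/(245/66) = 66/245.

R = 66/245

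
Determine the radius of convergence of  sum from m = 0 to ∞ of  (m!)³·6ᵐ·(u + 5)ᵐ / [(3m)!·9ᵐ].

R = 81/2

By the ratio test, |a_{m+1}/a_m| = (m+1)³/[(3m+1)·(3m+2)·(3m+3)] · 6/9 → 2/81.
The series converges when 2/81 · |u + 5| < 1, giving R = 81/2.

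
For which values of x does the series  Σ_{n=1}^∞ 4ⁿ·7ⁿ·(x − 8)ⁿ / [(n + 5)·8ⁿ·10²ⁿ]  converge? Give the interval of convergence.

[-144/7, 256/7)

Apply the ratio test: |a_{n+1}| / |a_n| = [(n + 5)/((n+1) + 5)] · 4·7/(8·100), which tends to 7/200 as n → ∞.
The series converges when 7/200 · |x − 8| < 1, giving R = 200/7.
At x = 256/7: the terms behave like c/n; limit comparison with the harmonic series gives divergence.
Check x = -144/7: the terms alternate in sign and decrease monotonically to 0 in absolute value (size ~ c/n), so the alternating series test gives convergence.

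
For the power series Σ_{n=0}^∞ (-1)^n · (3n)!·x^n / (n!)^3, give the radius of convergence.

By the ratio test, |a_{n+1}/a_n| = (3n+1)·(3n+2)·(3n+3)/(n+1)³ → 27.
The series converges when 27 · |x| < 1, giving R = 1/27.

R = 1/27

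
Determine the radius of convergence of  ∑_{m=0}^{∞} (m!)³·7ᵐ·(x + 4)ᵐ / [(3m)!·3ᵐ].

R = 81/7

By the ratio test, |a_{m+1}/a_m| = (m+1)³/[(3m+1)·(3m+2)·(3m+3)] · 7/3 → 7/81.
Thus R = 1/(7/81) = 81/7.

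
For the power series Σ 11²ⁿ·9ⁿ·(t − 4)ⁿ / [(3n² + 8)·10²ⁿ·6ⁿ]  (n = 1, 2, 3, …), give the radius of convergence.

R = 200/363

Ratio test: |a_{n+1}/a_n| = [(3n² + 8)/(3(n+1)² + 8)] · 121·9/(100·6) → 363/200 as n → ∞.
The series converges when 363/200 · |t − 4| < 1, giving R = 200/363.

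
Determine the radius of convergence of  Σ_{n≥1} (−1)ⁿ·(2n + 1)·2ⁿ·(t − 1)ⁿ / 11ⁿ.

Ratio test: |a_{n+1}/a_n| = [(2(n+1) + 1)/(2n + 1)] · 2/11 → 2/11 as n → ∞.
Hence the series converges for |t − 1| < 1/(2/11) = 11/2, so the radius of convergence is 11/2.

R = 11/2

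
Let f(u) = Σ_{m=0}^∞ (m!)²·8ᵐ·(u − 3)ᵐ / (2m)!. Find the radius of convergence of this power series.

R = 1/2

Ratio test: |a_{m+1}/a_m| = (m+1)²/[(2m+1)·(2m+2)] · 8 → 2 as m → ∞.
Hence the series converges for |u − 3| < 1/(2) = 1/2, so the radius of convergence is 1/2.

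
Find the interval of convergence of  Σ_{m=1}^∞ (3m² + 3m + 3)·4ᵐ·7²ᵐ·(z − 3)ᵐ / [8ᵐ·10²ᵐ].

(-53/49, 347/49)

By the ratio test, |a_{m+1}/a_m| = [(3(m+1)² + 3(m+1) + 3)/(3m² + 3m + 3)] · 4·49/(8·100) → 49/200.
Convergence for |z − 3| · 49/200 < 1, i.e. |z − 3| < 200/49. So R = 200/49.
At z = 347/49: the terms have absolute value of order m², which does not tend to 0, so the series diverges by the divergence test.
When z = -53/49, the terms have absolute value of order m², which does not tend to 0, so the series diverges by the divergence test.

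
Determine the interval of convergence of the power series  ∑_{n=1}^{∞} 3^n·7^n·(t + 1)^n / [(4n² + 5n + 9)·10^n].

By the ratio test, |a_{n+1}/a_n| = [(4n² + 5n + 9)/(4(n+1)² + 5(n+1) + 9)] · 3·7/10 → 21/10.
The series converges when 21/10 · |t + 1| < 1, giving R = 10/21.
At t = -11/21: absolute convergence follows by limit comparison with Σ 1/n².
When t = -31/21, the terms are on the order of 1/n², so the series converges absolutely by comparison with the p-series (p = 2 > 1).

[-31/21, -11/21]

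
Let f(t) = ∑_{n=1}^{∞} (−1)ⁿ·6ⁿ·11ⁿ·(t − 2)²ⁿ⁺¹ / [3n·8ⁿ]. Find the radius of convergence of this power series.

R = 2√33/33

Ratio test: |a_{n+1}/a_n| = [3n/3(n+1)] · 6·11/8 → 33/4 as n → ∞.
Successive powers of (t − 2) differ by 2, so the series converges when |t − 2|² · 33/4 < 1, i.e. |t − 2| < √(4/33). So R = 2√33/33.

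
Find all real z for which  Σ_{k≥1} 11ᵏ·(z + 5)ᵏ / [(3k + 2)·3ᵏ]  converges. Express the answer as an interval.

By the ratio test, |a_{k+1}/a_k| = [(3k + 2)/(3(k+1) + 2)] · 11/3 → 11/3.
Convergence for |z + 5| · 11/3 < 1, i.e. |z + 5| < 3/11. So R = 3/11.
At z = -52/11: the terms behave like c/k; limit comparison with the harmonic series gives divergence.
Endpoint z = -58/11: convergence follows from the alternating series test (terms decrease monotonically to 0).

[-58/11, -52/11)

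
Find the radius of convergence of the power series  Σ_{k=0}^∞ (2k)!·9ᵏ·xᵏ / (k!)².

R = 1/36

Apply the ratio test: |a_{k+1}| / |a_k| = (2k+1)·(2k+2)/(k+1)² · 9, which tends to 36 as k → ∞.
Convergence for |x| · 36 < 1, i.e. |x| < 1/36. So R = 1/36.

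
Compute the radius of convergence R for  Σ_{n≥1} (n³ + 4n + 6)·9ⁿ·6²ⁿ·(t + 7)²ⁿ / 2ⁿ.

R = √2/18

By the ratio test, |a_{n+1}/a_n| = [((n+1)³ + 4(n+1) + 6)/(n³ + 4n + 6)] · 9·36/2 → 162.
Since the exponent of (t + 7) increases by 2 each term, convergence requires |t + 7|² < 1/162, hence R = √2/18.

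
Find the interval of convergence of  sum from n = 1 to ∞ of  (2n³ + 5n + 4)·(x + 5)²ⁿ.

(-6, -4)

Apply the ratio test: |a_{n+1}| / |a_n| = (2(n+1)³ + 5(n+1) + 4)/(2n³ + 5n + 4), which tends to 1 as n → ∞.
Writing y = (x + 5)², the series in y has radius 1, so |x + 5| < √(1) = 1 and R = 1.
Endpoint x = -4: the terms do not tend to 0, so the series diverges.
Endpoint x = -6: the terms do not tend to 0, so the series diverges.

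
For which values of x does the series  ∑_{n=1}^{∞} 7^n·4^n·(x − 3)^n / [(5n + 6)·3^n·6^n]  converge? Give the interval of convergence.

[33/14, 51/14)

By the ratio test, |a_{n+1}/a_n| = [(5n + 6)/(5(n+1) + 6)] · 7·4/(3·6) → 14/9.
Hence the series converges for |x − 3| < 1/(14/9) = 9/14, so the radius of convergence is 9/14.
When x = 51/14, comparison with the harmonic series Σ 1/n shows the series diverges.
At x = 33/14: an alternating series whose terms decrease to 0 in absolute value, so it converges by the Leibniz criterion.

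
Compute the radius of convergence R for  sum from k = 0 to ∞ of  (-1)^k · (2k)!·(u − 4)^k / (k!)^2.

R = 1/4

By the ratio test, |a_{k+1}/a_k| = (2k+1)·(2k+2)/(k+1)² → 4.
Convergence for |u − 4| · 4 < 1, i.e. |u − 4| < 1/4. So R = 1/4.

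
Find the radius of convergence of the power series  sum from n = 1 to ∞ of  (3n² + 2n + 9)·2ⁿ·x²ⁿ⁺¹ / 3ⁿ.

Apply the ratio test: |a_{n+1}| / |a_n| = [(3(n+1)² + 2(n+1) + 9)/(3n² + 2n + 9)] · 2/3, which tends to 2/3 as n → ∞.
Writing y = x², the series in y has radius 3/2, so |x| < √(3/2) and R = √6/2.

R = √6/2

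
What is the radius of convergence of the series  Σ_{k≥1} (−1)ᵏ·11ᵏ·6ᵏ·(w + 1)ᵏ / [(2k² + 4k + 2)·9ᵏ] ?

The ratio of consecutive coefficients is [(2k² + 4k + 2)/(2(k+1)² + 4(k+1) + 2)] · 11·6/9 → 22/3.
Thus R = 1/(22/3) = 3/22.

R = 3/22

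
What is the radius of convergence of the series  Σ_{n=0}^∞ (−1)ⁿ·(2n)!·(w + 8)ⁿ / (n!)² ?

The ratio of consecutive coefficients is (2n+1)·(2n+2)/(n+1)² → 4.
Thus R = 1/(4) = 1/4.

R = 1/4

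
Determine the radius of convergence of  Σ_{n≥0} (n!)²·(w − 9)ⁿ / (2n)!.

R = 4

By the ratio test, |a_{n+1}/a_n| = (n+1)²/[(2n+1)·(2n+2)] → 1/4.
Convergence for |w − 9| · 1/4 < 1, i.e. |w − 9| < 4. So R = 4.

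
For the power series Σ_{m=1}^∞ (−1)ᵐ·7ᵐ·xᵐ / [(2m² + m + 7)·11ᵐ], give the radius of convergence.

Apply the ratio test: |a_{m+1}| / |a_m| = [(2m² + m + 7)/(2(m+1)² + (m+1) + 7)] · 7/11, which tends to 7/11 as m → ∞.
Convergence for |x| · 7/11 < 1, i.e. |x| < 11/7. So R = 11/7.

R = 11/7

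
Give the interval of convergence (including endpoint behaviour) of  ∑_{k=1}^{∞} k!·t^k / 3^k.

The ratio of consecutive coefficients is (k+1) · 1/3 → ∞.
Since the ratio → ∞, the series diverges for every t ≠ 0, and R = 0.

{0}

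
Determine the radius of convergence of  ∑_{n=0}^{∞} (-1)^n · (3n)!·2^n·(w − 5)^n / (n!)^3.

The ratio of consecutive coefficients is (3n+1)·(3n+2)·(3n+3)/(n+1)³ · 2 → 54.
Thus R = 1/(54) = 1/54.

R = 1/54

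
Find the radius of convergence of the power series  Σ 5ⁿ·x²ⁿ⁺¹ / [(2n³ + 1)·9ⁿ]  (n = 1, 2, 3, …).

Ratio test: |a_{n+1}/a_n| = [(2n³ + 1)/(2(n+1)³ + 1)] · 5/9 → 5/9 as n → ∞.
Writing y = x², the series in y has radius 9/5, so |x| < √(9/5) and R = 3√5/5.

R = 3√5/5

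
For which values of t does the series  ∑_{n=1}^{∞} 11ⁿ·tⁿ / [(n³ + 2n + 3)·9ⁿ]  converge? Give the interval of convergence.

[-9/11, 9/11]

Ratio test: |a_{n+1}/a_n| = [(n³ + 2n + 3)/((n+1)³ + 2(n+1) + 3)] · 11/9 → 11/9 as n → ∞.
Thus R = 1/(11/9) = 9/11.
Endpoint t = 9/11: absolute convergence follows by limit comparison with Σ 1/n³.
When t = -9/11, the terms are on the order of 1/n³, so the series converges absolutely by comparison with the p-series (p = 3 > 1).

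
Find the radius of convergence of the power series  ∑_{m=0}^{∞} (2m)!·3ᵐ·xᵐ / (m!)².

R = 1/12

By the ratio test, |a_{m+1}/a_m| = (2m+1)·(2m+2)/(m+1)² · 3 → 12.
The series converges when 12 · |x| < 1, giving R = 1/12.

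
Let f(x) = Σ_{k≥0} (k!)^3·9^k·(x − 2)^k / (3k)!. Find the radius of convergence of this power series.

The ratio of consecutive coefficients is (k+1)³/[(3k+1)·(3k+2)·(3k+3)] · 9 → 1/3.
Convergence for |x − 2| · 1/3 < 1, i.e. |x − 2| < 3. So R = 3.

R = 3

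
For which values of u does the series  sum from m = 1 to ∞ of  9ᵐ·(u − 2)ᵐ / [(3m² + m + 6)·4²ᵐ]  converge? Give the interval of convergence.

By the ratio test, |a_{m+1}/a_m| = [(3m² + m + 6)/(3(m+1)² + (m+1) + 6)] · 9/16 → 9/16.
The series converges when 9/16 · |u − 2| < 1, giving R = 16/9.
Endpoint u = 34/9: the terms are on the order of 1/m², so the series converges absolutely by comparison with the p-series (p = 2 > 1).
Check u = 2/9: the terms are on the order of 1/m², so the series converges absolutely by comparison with the p-series (p = 2 > 1).

[2/9, 34/9]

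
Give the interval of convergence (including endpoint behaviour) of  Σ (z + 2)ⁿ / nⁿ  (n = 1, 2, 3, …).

(−∞, ∞)

By the Cauchy root test, |a_n|^(1/n) = 1/n → 0.
The limit is 0 for every z, so R = ∞.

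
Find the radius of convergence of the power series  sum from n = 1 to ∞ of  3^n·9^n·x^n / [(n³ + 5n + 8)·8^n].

The ratio of consecutive coefficients is [(n³ + 5n + 8)/((n+1)³ + 5(n+1) + 8)] · 3·9/8 → 27/8.
Thus R = 1/(27/8) = 8/27.

R = 8/27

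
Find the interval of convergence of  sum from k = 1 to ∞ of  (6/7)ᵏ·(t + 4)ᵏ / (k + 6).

The ratio of consecutive coefficients is [(k + 6)/((k+1) + 6)] · 6/7 → 6/7.
Thus R = 1/(6/7) = 7/6.
Endpoint t = -17/6: the terms are asymptotic to a nonzero constant times 1/k, so the series diverges by limit comparison with Σ 1/k.
At t = -31/6: convergence follows from the alternating series test (terms decrease monotonically to 0).

[-31/6, -17/6)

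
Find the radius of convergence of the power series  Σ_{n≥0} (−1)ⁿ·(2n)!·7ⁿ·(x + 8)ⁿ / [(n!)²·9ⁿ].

Apply the ratio test: |a_{n+1}| / |a_n| = (2n+1)·(2n+2)/(n+1)² · 7/9, which tends to 28/9 as n → ∞.
The series converges when 28/9 · |x + 8| < 1, giving R = 9/28.

R = 9/28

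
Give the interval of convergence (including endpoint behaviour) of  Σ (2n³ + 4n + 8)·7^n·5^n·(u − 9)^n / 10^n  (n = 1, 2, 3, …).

Ratio test: |a_{n+1}/a_n| = [(2(n+1)³ + 4(n+1) + 8)/(2n³ + 4n + 8)] · 7·5/10 → 7/2 as n → ∞.
Thus R = 1/(7/2) = 2/7.
When u = 65/7, the n-th term does not approach 0; divergence by the term test.
At u = 61/7: the terms do not tend to 0, so the series diverges.

(61/7, 65/7)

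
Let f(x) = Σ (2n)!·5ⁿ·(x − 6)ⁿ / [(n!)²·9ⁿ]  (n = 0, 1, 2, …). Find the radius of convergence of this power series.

R = 9/20

Ratio test: |a_{n+1}/a_n| = (2n+1)·(2n+2)/(n+1)² · 5/9 → 20/9 as n → ∞.
The series converges when 20/9 · |x − 6| < 1, giving R = 9/20.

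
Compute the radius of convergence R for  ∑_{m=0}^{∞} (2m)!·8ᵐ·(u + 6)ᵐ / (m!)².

R = 1/32

Apply the ratio test: |a_{m+1}| / |a_m| = (2m+1)·(2m+2)/(m+1)² · 8, which tends to 32 as m → ∞.
Thus R = 1/(32) = 1/32.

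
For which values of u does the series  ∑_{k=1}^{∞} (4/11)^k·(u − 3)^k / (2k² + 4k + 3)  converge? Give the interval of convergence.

[1/4, 23/4]

By the ratio test, |a_{k+1}/a_k| = [(2k² + 4k + 3)/(2(k+1)² + 4(k+1) + 3)] · 4/11 → 4/11.
The series converges when 4/11 · |u − 3| < 1, giving R = 11/4.
When u = 23/4, absolute convergence follows by limit comparison with Σ 1/k².
When u = 1/4, the series is dominated by a constant times Σ 1/k², which converges (p = 2 > 1).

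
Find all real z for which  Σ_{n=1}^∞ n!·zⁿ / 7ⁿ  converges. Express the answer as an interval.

By the ratio test, |a_{n+1}/a_n| = (n+1) · 1/7 → ∞.
Since the ratio → ∞, the series diverges for every z ≠ 0, and R = 0.

{0}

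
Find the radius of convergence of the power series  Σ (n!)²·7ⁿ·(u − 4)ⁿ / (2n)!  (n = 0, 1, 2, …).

Ratio test: |a_{n+1}/a_n| = (n+1)²/[(2n+1)·(2n+2)] · 7 → 7/4 as n → ∞.
Hence the series converges for |u − 4| < 1/(7/4) = 4/7, so the radius of convergence is 4/7.

R = 4/7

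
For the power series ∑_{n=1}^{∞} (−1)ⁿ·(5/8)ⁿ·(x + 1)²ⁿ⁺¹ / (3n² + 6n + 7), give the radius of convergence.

Apply the ratio test: |a_{n+1}| / |a_n| = [(3n² + 6n + 7)/(3(n+1)² + 6(n+1) + 7)] · 5/8, which tends to 5/8 as n → ∞.
Writing y = (x + 1)², the series in y has radius 8/5, so |x + 1| < √(8/5) and R = 2√10/5.

R = 2√10/5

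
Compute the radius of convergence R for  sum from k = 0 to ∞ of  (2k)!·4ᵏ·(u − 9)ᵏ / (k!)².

R = 1/16

Apply the ratio test: |a_{k+1}| / |a_k| = (2k+1)·(2k+2)/(k+1)² · 4, which tends to 16 as k → ∞.
Thus R = 1/(16) = 1/16.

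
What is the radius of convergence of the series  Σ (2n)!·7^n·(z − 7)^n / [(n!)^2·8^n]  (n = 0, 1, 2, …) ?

R = 2/7

Apply the ratio test: |a_{n+1}| / |a_n| = (2n+1)·(2n+2)/(n+1)² · 7/8, which tends to 7/2 as n → ∞.
Thus R = 1/(7/2) = 2/7.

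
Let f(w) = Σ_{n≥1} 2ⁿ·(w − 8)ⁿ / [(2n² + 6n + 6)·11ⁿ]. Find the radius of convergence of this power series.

By the ratio test, |a_{n+1}/a_n| = [(2n² + 6n + 6)/(2(n+1)² + 6(n+1) + 6)] · 2/11 → 2/11.
Thus R = 1/(2/11) = 11/2.

R = 11/2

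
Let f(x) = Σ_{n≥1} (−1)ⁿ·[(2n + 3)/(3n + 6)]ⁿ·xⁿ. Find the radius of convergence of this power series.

R = 3/2

Root test: |a_n|^(1/n) = (2n + 3)/(3n + 6) → 2/3.
Convergence for |x| · 2/3 < 1, i.e. |x| < 3/2. So R = 3/2.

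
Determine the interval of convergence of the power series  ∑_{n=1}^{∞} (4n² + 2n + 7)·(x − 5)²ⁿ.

The ratio of consecutive coefficients is (4(n+1)² + 2(n+1) + 7)/(4n² + 2n + 7) → 1.
Successive powers of (x − 5) differ by 2, so the series converges when |x − 5|² · 1 < 1, i.e. |x − 5| < √(1) = 1. So R = 1.
When x = 6, the terms have absolute value of order n², which does not tend to 0, so the series diverges by the divergence test.
When x = 4, the terms do not tend to 0, so the series diverges.

(4, 6)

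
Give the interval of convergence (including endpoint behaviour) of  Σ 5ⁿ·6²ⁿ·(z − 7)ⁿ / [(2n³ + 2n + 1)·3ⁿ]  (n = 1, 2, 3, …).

The ratio of consecutive coefficients is [(2n³ + 2n + 1)/(2(n+1)³ + 2(n+1) + 1)] · 5·36/3 → 60.
The series converges when 60 · |z − 7| < 1, giving R = 1/60.
When z = 421/60, absolute convergence follows by limit comparison with Σ 1/n³.
At z = 419/60: the terms are on the order of 1/n³, so the series converges absolutely by comparison with the p-series (p = 3 > 1).

[419/60, 421/60]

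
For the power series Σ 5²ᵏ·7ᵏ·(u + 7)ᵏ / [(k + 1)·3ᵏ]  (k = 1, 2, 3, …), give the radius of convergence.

The ratio of consecutive coefficients is [(k + 1)/((k+1) + 1)] · 25·7/3 → 175/3.
Hence the series converges for |u + 7| < 1/(175/3) = 3/175, so the radius of convergence is 3/175.

R = 3/175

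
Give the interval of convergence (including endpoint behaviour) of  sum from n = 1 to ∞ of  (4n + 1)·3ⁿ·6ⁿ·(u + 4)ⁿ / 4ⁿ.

(-38/9, -34/9)

By the ratio test, |a_{n+1}/a_n| = [(4(n+1) + 1)/(4n + 1)] · 3·6/4 → 9/2.
Convergence for |u + 4| · 9/2 < 1, i.e. |u + 4| < 2/9. So R = 2/9.
Check u = -34/9: the terms have absolute value of order n, which does not tend to 0, so the series diverges by the divergence test.
At u = -38/9: the terms do not tend to 0, so the series diverges.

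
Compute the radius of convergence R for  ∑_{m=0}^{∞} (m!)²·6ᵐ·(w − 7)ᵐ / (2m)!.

Apply the ratio test: |a_{m+1}| / |a_m| = (m+1)²/[(2m+1)·(2m+2)] · 6, which tends to 3/2 as m → ∞.
The series converges when 3/2 · |w − 7| < 1, giving R = 2/3.

R = 2/3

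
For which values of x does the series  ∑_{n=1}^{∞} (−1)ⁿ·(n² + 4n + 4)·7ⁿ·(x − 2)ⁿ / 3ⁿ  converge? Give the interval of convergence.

(11/7, 17/7)

The ratio of consecutive coefficients is [((n+1)² + 4(n+1) + 4)/(n² + 4n + 4)] · 7/3 → 7/3.
Thus R = 1/(7/3) = 3/7.
Endpoint x = 17/7: the terms do not tend to 0, so the series diverges.
When x = 11/7, the terms have absolute value of order n², which does not tend to 0, so the series diverges by the divergence test.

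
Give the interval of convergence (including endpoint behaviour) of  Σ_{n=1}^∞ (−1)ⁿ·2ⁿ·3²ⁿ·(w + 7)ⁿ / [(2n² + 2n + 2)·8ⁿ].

[-67/9, -59/9]

The ratio of consecutive coefficients is [(2n² + 2n + 2)/(2(n+1)² + 2(n+1) + 2)] · 2·9/8 → 9/4.
The series converges when 9/4 · |w + 7| < 1, giving R = 4/9.
At w = -59/9: absolute convergence follows by limit comparison with Σ 1/n².
When w = -67/9, the series is dominated by a constant times Σ 1/n², which converges (p = 2 > 1).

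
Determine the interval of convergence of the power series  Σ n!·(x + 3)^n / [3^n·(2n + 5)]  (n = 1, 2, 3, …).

The ratio of consecutive coefficients is (n+1) · 1/3 · (2n + 5)/(2(n+1) + 5) → ∞.
Since the ratio → ∞, the series diverges for every x ≠ -3, and R = 0.

{-3}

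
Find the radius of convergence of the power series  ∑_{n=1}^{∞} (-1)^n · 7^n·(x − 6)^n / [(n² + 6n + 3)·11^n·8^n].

Apply the ratio test: |a_{n+1}| / |a_n| = [(n² + 6n + 3)/((n+1)² + 6(n+1) + 3)] · 7/(11·8), which tends to 7/88 as n → ∞.
Hence the series converges for |x − 6| < 1/(7/88) = 88/7, so the radius of convergence is 88/7.

R = 88/7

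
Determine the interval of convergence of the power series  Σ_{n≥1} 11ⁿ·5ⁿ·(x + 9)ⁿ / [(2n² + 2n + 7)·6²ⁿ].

Ratio test: |a_{n+1}/a_n| = [(2n² + 2n + 7)/(2(n+1)² + 2(n+1) + 7)] · 11·5/36 → 55/36 as n → ∞.
The series converges when 55/36 · |x + 9| < 1, giving R = 36/55.
When x = -459/55, the series is dominated by a constant times Σ 1/n², which converges (p = 2 > 1).
When x = -531/55, the series is dominated by a constant times Σ 1/n², which converges (p = 2 > 1).

[-531/55, -459/55]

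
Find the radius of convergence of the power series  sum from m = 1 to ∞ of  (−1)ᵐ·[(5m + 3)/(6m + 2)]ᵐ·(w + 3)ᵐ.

By the Cauchy root test, |a_m|^(1/m) = (5m + 3)/(6m + 2) → 5/6.
Convergence for |w + 3| · 5/6 < 1, i.e. |w + 3| < 6/5. So R = 6/5.

R = 6/5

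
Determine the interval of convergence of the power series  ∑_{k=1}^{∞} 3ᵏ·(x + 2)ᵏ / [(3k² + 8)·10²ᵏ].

Apply the ratio test: |a_{k+1}| / |a_k| = [(3k² + 8)/(3(k+1)² + 8)] · 3/100, which tends to 3/100 as k → ∞.
The series converges when 3/100 · |x + 2| < 1, giving R = 100/3.
Endpoint x = 94/3: the terms are on the order of 1/k², so the series converges absolutely by comparison with the p-series (p = 2 > 1).
When x = -106/3, absolute convergence follows by limit comparison with Σ 1/k².

[-106/3, 94/3]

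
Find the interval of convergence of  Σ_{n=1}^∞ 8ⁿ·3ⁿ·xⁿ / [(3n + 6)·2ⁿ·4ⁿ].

[-1/3, 1/3)

The ratio of consecutive coefficients is [(3n + 6)/(3(n+1) + 6)] · 8·3/(2·4) → 3.
Convergence for |x| · 3 < 1, i.e. |x| < 1/3. So R = 1/3.
When x = 1/3, the terms are asymptotic to a nonzero constant times 1/n, so the series diverges by limit comparison with Σ 1/n.
Check x = -1/3: convergence follows from the alternating series test (terms decrease monotonically to 0).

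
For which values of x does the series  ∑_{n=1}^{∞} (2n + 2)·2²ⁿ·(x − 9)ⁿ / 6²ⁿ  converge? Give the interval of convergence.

Apply the ratio test: |a_{n+1}| / |a_n| = [(2(n+1) + 2)/(2n + 2)] · 4/36, which tends to 1/9 as n → ∞.
Thus R = 1/(1/9) = 9.
Check x = 18: the terms have absolute value of order n, which does not tend to 0, so the series diverges by the divergence test.
When x = 0, the terms have absolute value of order n, which does not tend to 0, so the series diverges by the divergence test.

(0, 18)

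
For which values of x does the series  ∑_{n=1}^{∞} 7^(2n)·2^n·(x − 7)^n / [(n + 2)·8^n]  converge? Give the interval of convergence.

Ratio test: |a_{n+1}/a_n| = [(n + 2)/((n+1) + 2)] · 49·2/8 → 49/4 as n → ∞.
Convergence for |x − 7| · 49/4 < 1, i.e. |x − 7| < 4/49. So R = 4/49.
Endpoint x = 347/49: the terms behave like c/n; limit comparison with the harmonic series gives divergence.
Endpoint x = 339/49: an alternating series whose terms decrease to 0 in absolute value, so it converges by the Leibniz criterion.

[339/49, 347/49)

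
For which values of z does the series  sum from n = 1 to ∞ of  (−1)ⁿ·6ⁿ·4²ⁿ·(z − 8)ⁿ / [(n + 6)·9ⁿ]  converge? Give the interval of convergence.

By the ratio test, |a_{n+1}/a_n| = [(n + 6)/((n+1) + 6)] · 6·16/9 → 32/3.
Thus R = 1/(32/3) = 3/32.
Endpoint z = 259/32: the terms alternate in sign and decrease monotonically to 0 in absolute value (size ~ c/n), so the alternating series test gives convergence.
Endpoint z = 253/32: the terms are asymptotic to a nonzero constant times 1/n, so the series diverges by limit comparison with Σ 1/n.

(253/32, 259/32]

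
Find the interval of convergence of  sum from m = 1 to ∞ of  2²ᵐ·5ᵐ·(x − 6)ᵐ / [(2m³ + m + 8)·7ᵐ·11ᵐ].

[43/20, 197/20]

The ratio of consecutive coefficients is [(2m³ + m + 8)/(2(m+1)³ + (m+1) + 8)] · 4·5/(7·11) → 20/77.
Hence the series converges for |x − 6| < 1/(20/77) = 77/20, so the radius of convergence is 77/20.
Check x = 197/20: absolute convergence follows by limit comparison with Σ 1/m³.
When x = 43/20, absolute convergence follows by limit comparison with Σ 1/m³.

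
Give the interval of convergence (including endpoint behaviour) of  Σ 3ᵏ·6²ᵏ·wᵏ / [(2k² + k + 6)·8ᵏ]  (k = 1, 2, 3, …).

Ratio test: |a_{k+1}/a_k| = [(2k² + k + 6)/(2(k+1)² + (k+1) + 6)] · 3·36/8 → 27/2 as k → ∞.
Convergence for |w| · 27/2 < 1, i.e. |w| < 2/27. So R = 2/27.
When w = 2/27, absolute convergence follows by limit comparison with Σ 1/k².
At w = -2/27: the terms are on the order of 1/k², so the series converges absolutely by comparison with the p-series (p = 2 > 1).

[-2/27, 2/27]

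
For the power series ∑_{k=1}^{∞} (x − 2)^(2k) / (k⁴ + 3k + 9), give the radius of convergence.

R = 1

The ratio of consecutive coefficients is (k⁴ + 3k + 9)/((k+1)⁴ + 3(k+1) + 9) → 1.
Writing y = (x − 2)², the series in y has radius 1, so |x − 2| < √(1) = 1 and R = 1.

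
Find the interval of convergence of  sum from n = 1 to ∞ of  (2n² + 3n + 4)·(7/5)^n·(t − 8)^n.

(51/7, 61/7)

Apply the ratio test: |a_{n+1}| / |a_n| = [(2(n+1)² + 3(n+1) + 4)/(2n² + 3n + 4)] · 7/5, which tends to 7/5 as n → ∞.
Hence the series converges for |t − 8| < 1/(7/5) = 5/7, so the radius of convergence is 5/7.
Endpoint t = 61/7: the terms have absolute value of order n², which does not tend to 0, so the series diverges by the divergence test.
At t = 51/7: the terms have absolute value of order n², which does not tend to 0, so the series diverges by the divergence test.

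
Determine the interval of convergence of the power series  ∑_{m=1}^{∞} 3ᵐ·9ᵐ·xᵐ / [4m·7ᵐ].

By the ratio test, |a_{m+1}/a_m| = [4m/4(m+1)] · 3·9/7 → 27/7.
Hence the series converges for |x| < 1/(27/7) = 7/27, so the radius of convergence is 7/27.
Endpoint x = 7/27: comparison with the harmonic series Σ 1/m shows the series diverges.
At x = -7/27: the terms alternate in sign and decrease monotonically to 0 in absolute value (size ~ c/m), so the alternating series test gives convergence.

[-7/27, 7/27)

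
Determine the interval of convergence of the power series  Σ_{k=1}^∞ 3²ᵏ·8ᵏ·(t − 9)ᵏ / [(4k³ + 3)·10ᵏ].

The ratio of consecutive coefficients is [(4k³ + 3)/(4(k+1)³ + 3)] · 9·8/10 → 36/5.
Convergence for |t − 9| · 36/5 < 1, i.e. |t − 9| < 5/36. So R = 5/36.
Check t = 329/36: the series is dominated by a constant times Σ 1/k³, which converges (p = 3 > 1).
At t = 319/36: the terms are on the order of 1/k³, so the series converges absolutely by comparison with the p-series (p = 3 > 1).

[319/36, 329/36]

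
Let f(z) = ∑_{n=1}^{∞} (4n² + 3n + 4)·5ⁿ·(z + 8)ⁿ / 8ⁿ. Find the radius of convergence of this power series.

R = 8/5

Ratio test: |a_{n+1}/a_n| = [(4(n+1)² + 3(n+1) + 4)/(4n² + 3n + 4)] · 5/8 → 5/8 as n → ∞.
Convergence for |z + 8| · 5/8 < 1, i.e. |z + 8| < 8/5. So R = 8/5.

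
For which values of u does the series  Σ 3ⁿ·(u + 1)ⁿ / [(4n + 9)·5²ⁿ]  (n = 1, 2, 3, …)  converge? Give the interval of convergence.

By the ratio test, |a_{n+1}/a_n| = [(4n + 9)/(4(n+1) + 9)] · 3/25 → 3/25.
Hence the series converges for |u + 1| < 1/(3/25) = 25/3, so the radius of convergence is 25/3.
When u = 22/3, comparison with the harmonic series Σ 1/n shows the series diverges.
At u = -28/3: an alternating series whose terms decrease to 0 in absolute value, so it converges by the Leibniz criterion.

[-28/3, 22/3)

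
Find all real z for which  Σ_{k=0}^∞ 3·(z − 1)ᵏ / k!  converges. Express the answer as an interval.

Ratio test: |a_{k+1}/a_k| = 3/3 · 1/(k+1) → 0 as k → ∞.
The ratio tends to 0 regardless of z, hence R = ∞.

(−∞, ∞)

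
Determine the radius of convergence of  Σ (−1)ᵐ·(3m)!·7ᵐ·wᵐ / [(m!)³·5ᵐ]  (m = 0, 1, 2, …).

R = 5/189

The ratio of consecutive coefficients is (3m+1)·(3m+2)·(3m+3)/(m+1)³ · 7/5 → 189/5.
Hence the series converges for |w| < 1/(189/5) = 5/189, so the radius of convergence is 5/189.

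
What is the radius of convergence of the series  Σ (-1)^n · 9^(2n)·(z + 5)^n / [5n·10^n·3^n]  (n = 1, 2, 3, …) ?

Ratio test: |a_{n+1}/a_n| = [5n/5(n+1)] · 81/(10·3) → 27/10 as n → ∞.
Convergence for |z + 5| · 27/10 < 1, i.e. |z + 5| < 10/27. So R = 10/27.

R = 10/27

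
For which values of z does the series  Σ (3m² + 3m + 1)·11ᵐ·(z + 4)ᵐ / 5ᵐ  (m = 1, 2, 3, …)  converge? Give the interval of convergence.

Ratio test: |a_{m+1}/a_m| = [(3(m+1)² + 3(m+1) + 1)/(3m² + 3m + 1)] · 11/5 → 11/5 as m → ∞.
Thus R = 1/(11/5) = 5/11.
Check z = -39/11: the terms do not tend to 0, so the series diverges.
Check z = -49/11: the m-th term does not approach 0; divergence by the term test.

(-49/11, -39/11)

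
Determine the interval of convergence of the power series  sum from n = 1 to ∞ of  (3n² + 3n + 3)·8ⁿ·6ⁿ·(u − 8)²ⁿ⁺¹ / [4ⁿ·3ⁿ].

(15/2, 17/2)

Ratio test: |a_{n+1}/a_n| = [(3(n+1)² + 3(n+1) + 3)/(3n² + 3n + 3)] · 8·6/(4·3) → 4 as n → ∞.
Successive powers of (u − 8) differ by 2, so the series converges when |u − 8|² · 4 < 1, i.e. |u − 8| < √(1/4) = 1/2. So R = 1/2.
Check u = 17/2: the n-th term does not approach 0; divergence by the term test.
Check u = 15/2: the terms do not tend to 0, so the series diverges.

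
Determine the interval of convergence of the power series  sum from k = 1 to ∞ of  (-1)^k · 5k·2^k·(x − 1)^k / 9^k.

Apply the ratio test: |a_{k+1}| / |a_k| = [5(k+1)/5k] · 2/9, which tends to 2/9 as k → ∞.
Convergence for |x − 1| · 2/9 < 1, i.e. |x − 1| < 9/2. So R = 9/2.
At x = 11/2: the terms do not tend to 0, so the series diverges.
At x = -7/2: the terms do not tend to 0, so the series diverges.

(-7/2, 11/2)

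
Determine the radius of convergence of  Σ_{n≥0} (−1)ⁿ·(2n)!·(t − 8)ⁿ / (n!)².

R = 1/4

Ratio test: |a_{n+1}/a_n| = (2n+1)·(2n+2)/(n+1)² → 4 as n → ∞.
Thus R = 1/(4) = 1/4.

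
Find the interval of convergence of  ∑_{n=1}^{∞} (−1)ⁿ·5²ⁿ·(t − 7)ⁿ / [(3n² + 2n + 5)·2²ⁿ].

Apply the ratio test: |a_{n+1}| / |a_n| = [(3n² + 2n + 5)/(3(n+1)² + 2(n+1) + 5)] · 25/4, which tends to 25/4 as n → ∞.
Hence the series converges for |t − 7| < 1/(25/4) = 4/25, so the radius of convergence is 4/25.
When t = 179/25, the series is dominated by a constant times Σ 1/n², which converges (p = 2 > 1).
Check t = 171/25: the terms are on the order of 1/n², so the series converges absolutely by comparison with the p-series (p = 2 > 1).

[171/25, 179/25]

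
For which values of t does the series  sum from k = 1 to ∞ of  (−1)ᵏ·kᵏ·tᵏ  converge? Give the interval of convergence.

{0}

Applying the root test, |a_k|^(1/k) = k → ∞.
Since the k-th root of |a_k| is unbounded, the series converges only at t = 0; R = 0.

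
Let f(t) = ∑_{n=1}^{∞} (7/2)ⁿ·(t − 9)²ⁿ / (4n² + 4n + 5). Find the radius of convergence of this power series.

R = √14/7

By the ratio test, |a_{n+1}/a_n| = [(4n² + 4n + 5)/(4(n+1)² + 4(n+1) + 5)] · 7/2 → 7/2.
Writing y = (t − 9)², the series in y has radius 2/7, so |t − 9| < √(2/7) and R = √14/7.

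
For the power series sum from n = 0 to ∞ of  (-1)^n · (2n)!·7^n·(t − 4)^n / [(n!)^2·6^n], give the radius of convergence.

R = 3/14

The ratio of consecutive coefficients is (2n+1)·(2n+2)/(n+1)² · 7/6 → 14/3.
The series converges when 14/3 · |t − 4| < 1, giving R = 3/14.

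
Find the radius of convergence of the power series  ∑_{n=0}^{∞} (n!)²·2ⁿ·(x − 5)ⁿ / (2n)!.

Ratio test: |a_{n+1}/a_n| = (n+1)²/[(2n+1)·(2n+2)] · 2 → 1/2 as n → ∞.
Convergence for |x − 5| · 1/2 < 1, i.e. |x − 5| < 2. So R = 2.

R = 2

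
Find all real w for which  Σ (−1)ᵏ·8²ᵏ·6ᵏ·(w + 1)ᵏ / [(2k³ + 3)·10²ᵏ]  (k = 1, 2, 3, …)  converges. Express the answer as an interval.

Apply the ratio test: |a_{k+1}| / |a_k| = [(2k³ + 3)/(2(k+1)³ + 3)] · 64·6/100, which tends to 96/25 as k → ∞.
Hence the series converges for |w + 1| < 1/(96/25) = 25/96, so the radius of convergence is 25/96.
At w = -71/96: the terms are on the order of 1/k³, so the series converges absolutely by comparison with the p-series (p = 3 > 1).
Check w = -121/96: the terms are on the order of 1/k³, so the series converges absolutely by comparison with the p-series (p = 3 > 1).

[-121/96, -71/96]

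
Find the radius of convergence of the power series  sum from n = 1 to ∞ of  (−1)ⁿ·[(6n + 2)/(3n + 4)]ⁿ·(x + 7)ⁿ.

R = 1/2

By the Cauchy root test, |a_n|^(1/n) = (6n + 2)/(3n + 4) → 2.
Hence the series converges for |x + 7| < 1/(2) = 1/2, so the radius of convergence is 1/2.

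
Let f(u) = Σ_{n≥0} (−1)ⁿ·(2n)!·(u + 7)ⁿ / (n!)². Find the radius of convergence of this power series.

Ratio test: |a_{n+1}/a_n| = (2n+1)·(2n+2)/(n+1)² → 4 as n → ∞.
Hence the series converges for |u + 7| < 1/(4) = 1/4, so the radius of convergence is 1/4.

R = 1/4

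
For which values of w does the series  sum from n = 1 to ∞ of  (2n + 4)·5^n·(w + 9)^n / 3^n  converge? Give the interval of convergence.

By the ratio test, |a_{n+1}/a_n| = [(2(n+1) + 4)/(2n + 4)] · 5/3 → 5/3.
Hence the series converges for |w + 9| < 1/(5/3) = 3/5, so the radius of convergence is 3/5.
When w = -42/5, the terms do not tend to 0, so the series diverges.
When w = -48/5, the terms have absolute value of order n, which does not tend to 0, so the series diverges by the divergence test.

(-48/5, -42/5)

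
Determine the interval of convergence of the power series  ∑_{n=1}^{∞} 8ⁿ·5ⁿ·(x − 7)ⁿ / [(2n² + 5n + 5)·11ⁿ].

[269/40, 291/40]

Apply the ratio test: |a_{n+1}| / |a_n| = [(2n² + 5n + 5)/(2(n+1)² + 5(n+1) + 5)] · 8·5/11, which tends to 40/11 as n → ∞.
Convergence for |x − 7| · 40/11 < 1, i.e. |x − 7| < 11/40. So R = 11/40.
Check x = 291/40: absolute convergence follows by limit comparison with Σ 1/n².
Endpoint x = 269/40: the terms are on the order of 1/n², so the series converges absolutely by comparison with the p-series (p = 2 > 1).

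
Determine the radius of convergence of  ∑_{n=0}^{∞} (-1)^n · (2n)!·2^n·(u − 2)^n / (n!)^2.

Apply the ratio test: |a_{n+1}| / |a_n| = (2n+1)·(2n+2)/(n+1)² · 2, which tends to 8 as n → ∞.
Thus R = 1/(8) = 1/8.

R = 1/8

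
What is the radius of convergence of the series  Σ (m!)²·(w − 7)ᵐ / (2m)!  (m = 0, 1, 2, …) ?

Ratio test: |a_{m+1}/a_m| = (m+1)²/[(2m+1)·(2m+2)] → 1/4 as m → ∞.
The series converges when 1/4 · |w − 7| < 1, giving R = 4.

R = 4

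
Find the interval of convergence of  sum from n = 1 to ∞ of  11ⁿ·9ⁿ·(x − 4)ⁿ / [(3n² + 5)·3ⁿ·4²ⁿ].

[116/33, 148/33]

Ratio test: |a_{n+1}/a_n| = [(3n² + 5)/(3(n+1)² + 5)] · 11·9/(3·16) → 33/16 as n → ∞.
The series converges when 33/16 · |x − 4| < 1, giving R = 16/33.
Check x = 148/33: the terms are on the order of 1/n², so the series converges absolutely by comparison with the p-series (p = 2 > 1).
When x = 116/33, absolute convergence follows by limit comparison with Σ 1/n².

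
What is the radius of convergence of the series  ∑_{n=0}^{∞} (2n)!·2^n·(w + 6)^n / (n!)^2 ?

The ratio of consecutive coefficients is (2n+1)·(2n+2)/(n+1)² · 2 → 8.
Thus R = 1/(8) = 1/8.

R = 1/8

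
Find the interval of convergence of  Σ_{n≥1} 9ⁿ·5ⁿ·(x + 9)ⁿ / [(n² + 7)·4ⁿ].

Ratio test: |a_{n+1}/a_n| = [(n² + 7)/((n+1)² + 7)] · 9·5/4 → 45/4 as n → ∞.
The series converges when 45/4 · |x + 9| < 1, giving R = 4/45.
At x = -401/45: the series is dominated by a constant times Σ 1/n², which converges (p = 2 > 1).
Endpoint x = -409/45: absolute convergence follows by limit comparison with Σ 1/n².

[-409/45, -401/45]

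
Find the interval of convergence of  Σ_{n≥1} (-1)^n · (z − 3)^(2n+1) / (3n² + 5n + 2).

[2, 4]

The ratio of consecutive coefficients is (3n² + 5n + 2)/(3(n+1)² + 5(n+1) + 2) → 1.
Successive powers of (z − 3) differ by 2, so the series converges when |z − 3|² · 1 < 1, i.e. |z − 3| < √(1) = 1. So R = 1.
When z = 4, absolute convergence follows by limit comparison with Σ 1/n².
Endpoint z = 2: absolute convergence follows by limit comparison with Σ 1/n².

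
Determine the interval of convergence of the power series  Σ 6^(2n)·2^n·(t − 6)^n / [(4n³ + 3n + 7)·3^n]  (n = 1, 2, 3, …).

By the ratio test, |a_{n+1}/a_n| = [(4n³ + 3n + 7)/(4(n+1)³ + 3(n+1) + 7)] · 36·2/3 → 24.
The series converges when 24 · |t − 6| < 1, giving R = 1/24.
Check t = 145/24: the series is dominated by a constant times Σ 1/n³, which converges (p = 3 > 1).
When t = 143/24, the terms are on the order of 1/n³, so the series converges absolutely by comparison with the p-series (p = 3 > 1).

[143/24, 145/24]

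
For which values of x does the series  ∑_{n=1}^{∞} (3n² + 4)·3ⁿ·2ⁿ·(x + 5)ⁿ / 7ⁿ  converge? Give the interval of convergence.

(-37/6, -23/6)

Ratio test: |a_{n+1}/a_n| = [(3(n+1)² + 4)/(3n² + 4)] · 3·2/7 → 6/7 as n → ∞.
Hence the series converges for |x + 5| < 1/(6/7) = 7/6, so the radius of convergence is 7/6.
When x = -23/6, the terms do not tend to 0, so the series diverges.
Endpoint x = -37/6: the terms have absolute value of order n², which does not tend to 0, so the series diverges by the divergence test.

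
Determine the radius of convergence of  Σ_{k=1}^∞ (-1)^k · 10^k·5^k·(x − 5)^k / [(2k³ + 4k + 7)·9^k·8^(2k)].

R = 288/25

Ratio test: |a_{k+1}/a_k| = [(2k³ + 4k + 7)/(2(k+1)³ + 4(k+1) + 7)] · 10·5/(9·64) → 25/288 as k → ∞.
Thus R = 1/(25/288) = 288/25.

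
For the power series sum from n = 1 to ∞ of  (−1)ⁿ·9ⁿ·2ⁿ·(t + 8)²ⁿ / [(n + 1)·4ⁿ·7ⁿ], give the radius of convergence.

R = √14/3

The ratio of consecutive coefficients is [(n + 1)/((n+1) + 1)] · 9·2/(4·7) → 9/14.
Writing y = (t + 8)², the series in y has radius 14/9, so |t + 8| < √(14/9) and R = √14/3.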